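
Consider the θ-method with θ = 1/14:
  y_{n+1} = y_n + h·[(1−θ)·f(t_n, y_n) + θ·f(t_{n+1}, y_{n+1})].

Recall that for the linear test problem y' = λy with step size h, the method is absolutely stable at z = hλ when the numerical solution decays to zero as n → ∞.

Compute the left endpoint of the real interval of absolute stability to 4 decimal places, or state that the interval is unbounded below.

On y'=λy, z=hλ:
  y_{n+1} = y_n + z·[13/14·y_n + 1/14·y_{n+1}] ⇒ (1 − 1/14z)y_{n+1} = (1 + 13/14z)y_n
  so R(z) = (1 + 13/14z)/(1 − 1/14z).

Find x<0 with |R(x)|<1.
x=-0.44: |R|=0.5734
R=−1: 1+13/14x = −1+1/14x ⇒ -6/7x=2 ⇒ x=2/(-6/7)=-2.3333
Confirm numerically:
  x=-2.140: |R|=0.85626 <1
  x=-1.469: |R|=0.32950 <1
  x=-1.454: |R|=0.31720 <1
  x=-1.446: |R|=0.31063 <1
  x=-2.854: |R|=1.37071 >1
  x=-2.826: |R|=1.35136 >1
Stable set (-2.3333, 0).

left endpoint -2.3333.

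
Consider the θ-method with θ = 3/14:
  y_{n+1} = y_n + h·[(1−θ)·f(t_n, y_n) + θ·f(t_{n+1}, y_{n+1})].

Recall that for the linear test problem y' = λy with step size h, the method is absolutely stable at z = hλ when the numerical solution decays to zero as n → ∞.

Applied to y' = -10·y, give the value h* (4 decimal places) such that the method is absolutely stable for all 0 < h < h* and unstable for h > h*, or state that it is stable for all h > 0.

With y'=λy (z=hλ):
  y_{n+1} = y_n + z·[11/14·y_n + 3/14·y_{n+1}] ⇒ (1 − 3/14z)y_{n+1} = (1 + 11/14z)y_n
  R(z) = (1 + 11/14z)/(1 − 3/14z).

Solve |R(x)|<1 on ℝ⁻.
x=-1: |R|=0.1765
R=−1: 1+11/14x = −1+3/14x ⇒ -4/7x=2 ⇒ x=2/(-4/7)=-3.5000
Confirm numerically:
  x=-2.746: |R|=0.72875 <1
  x=-2.364: |R|=0.56913 <1
  x=-1.789: |R|=0.29323 <1
  x=-3.748: |R|=1.07859 >1
  x=-3.564: |R|=1.02074 >1
Interval (-3.5000, 0).

(-3.5000,0); λ=-10 ⇒ h* = (7/2)/10 = 0.3500.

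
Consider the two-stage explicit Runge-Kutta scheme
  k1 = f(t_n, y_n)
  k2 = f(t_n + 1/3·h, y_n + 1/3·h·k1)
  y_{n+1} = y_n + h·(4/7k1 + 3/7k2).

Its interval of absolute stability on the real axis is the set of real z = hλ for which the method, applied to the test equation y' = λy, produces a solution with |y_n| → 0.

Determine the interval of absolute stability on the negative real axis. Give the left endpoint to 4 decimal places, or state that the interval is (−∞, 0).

z∈(-7.0000,0).

With y'=λy (z=hλ):
  k1=λy_n ⇒ h·k1=z·y_n;  k2=λ(1+1/3z)y_n ⇒ h·k2=z(1+1/3z)y_n
  y_{n+1}/y_n = 1 + 4/7z + 3/7z(1+1/3z) = 1 + z + 1/7z²
  so R(z) = 1 + z + 1/7z².

Need |R(x)|<1, x<0.
x=-1.48: |R|=0.1671
R=1: x+1/7x²=0 ⇒ x=−7=-7.0000; min R=1−1/(4·1/7)=-0.7500>−1
Confirm numerically:
  x=-6.779: |R|=0.78598 <1
  x=-5.109: |R|=0.38016 <1
  x=-5.029: |R|=0.41602 <1
  x=-3.040: |R|=0.71977 <1
  x=-7.435: |R|=1.46203 >1
  x=-7.086: |R|=1.08706 >1
  x=-7.074: |R|=1.07478 >1
So |R|<1 on (-7.0000, 0).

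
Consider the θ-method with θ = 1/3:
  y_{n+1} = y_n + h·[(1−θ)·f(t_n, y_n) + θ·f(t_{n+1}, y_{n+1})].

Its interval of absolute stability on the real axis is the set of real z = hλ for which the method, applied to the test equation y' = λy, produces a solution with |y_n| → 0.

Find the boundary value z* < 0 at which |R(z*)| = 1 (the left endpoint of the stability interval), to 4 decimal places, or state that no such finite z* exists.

Test eqn y'=λy, z=hλ:
  y_{n+1} = y_n + z·[2/3·y_n + 1/3·y_{n+1}] ⇒ (1 − 1/3z)y_{n+1} = (1 + 2/3z)y_n
  ⇒ R(z) = (1 + 2/3z)/(1 − 1/3z).

Find x<0 with |R(x)|<1.
x=-0.61: |R|=0.4931
R=−1: 1+2/3x = −1+1/3x ⇒ -1/3x=2 ⇒ x=2/(-1/3)=-6.0000
Confirm numerically:
  x=-4.908: |R|=0.86191 <1
  x=-4.890: |R|=0.85932 <1
  x=-2.994: |R|=0.49850 <1
  x=-6.490: |R|=1.05163 >1
  x=-6.257: |R|=1.02776 >1
  x=-6.155: |R|=1.01693 >1
Interval (-6.0000, 0).

left endpoint -6.0000.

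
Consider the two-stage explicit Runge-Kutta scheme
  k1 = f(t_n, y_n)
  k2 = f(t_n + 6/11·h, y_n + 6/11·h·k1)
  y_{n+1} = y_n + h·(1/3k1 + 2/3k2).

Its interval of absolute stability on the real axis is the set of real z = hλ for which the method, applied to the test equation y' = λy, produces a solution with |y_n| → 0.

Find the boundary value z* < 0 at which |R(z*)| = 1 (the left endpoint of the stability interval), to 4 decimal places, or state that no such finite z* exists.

On y'=λy, z=hλ:
  k1=λy_n ⇒ h·k1=z·y_n;  k2=λ(1+6/11z)y_n ⇒ h·k2=z(1+6/11z)y_n
  y_{n+1}/y_n = 1 + 1/3z + 2/3z(1+6/11z) = 1 + z + 4/11z²
  ⇒ R(z) = 1 + z + 4/11z².

Find x<0 with |R(x)|<1.
x=-1.1: |R|=0.3400
R=1: x+4/11x²=0 ⇒ x=−11/4=-2.7500; min R=1−1/(4·4/11)=0.3125>−1
Confirm numerically:
  x=-2.058: |R|=0.48213 <1
  x=-1.589: |R|=0.32915 <1
  x=-1.588: |R|=0.32900 <1
  x=-3.258: |R|=1.60184 >1
  x=-3.223: |R|=1.55436 >1
  x=-2.820: |R|=1.07178 >1
So |R|<1 on (-2.7500, 0).

left endpoint -2.7500.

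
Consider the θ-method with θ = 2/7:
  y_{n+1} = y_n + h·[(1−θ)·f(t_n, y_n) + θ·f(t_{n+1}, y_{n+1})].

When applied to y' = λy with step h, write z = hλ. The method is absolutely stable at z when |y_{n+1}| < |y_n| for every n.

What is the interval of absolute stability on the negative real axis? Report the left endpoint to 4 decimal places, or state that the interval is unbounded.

z∈(-4.6667,0).

Test eqn y'=λy, z=hλ:
  y_{n+1} = y_n + z·[5/7·y_n + 2/7·y_{n+1}] ⇒ (1 − 2/7z)y_{n+1} = (1 + 5/7z)y_n
  R(z) = (1 + 5/7z)/(1 − 2/7z).

Find x<0 with |R(x)|<1.
x=-1.43: |R|=0.0152
R=−1: 1+5/7x = −1+2/7x ⇒ -3/7x=2 ⇒ x=2/(-3/7)=-4.6667
Confirm numerically:
  x=-3.088: |R|=0.64056 <1
  x=-2.466: |R|=0.44670 <1
  x=-2.379: |R|=0.41631 <1
  x=-4.921: |R|=1.04530 >1
  x=-4.780: |R|=1.02053 >1
Stable set (-4.6667, 0).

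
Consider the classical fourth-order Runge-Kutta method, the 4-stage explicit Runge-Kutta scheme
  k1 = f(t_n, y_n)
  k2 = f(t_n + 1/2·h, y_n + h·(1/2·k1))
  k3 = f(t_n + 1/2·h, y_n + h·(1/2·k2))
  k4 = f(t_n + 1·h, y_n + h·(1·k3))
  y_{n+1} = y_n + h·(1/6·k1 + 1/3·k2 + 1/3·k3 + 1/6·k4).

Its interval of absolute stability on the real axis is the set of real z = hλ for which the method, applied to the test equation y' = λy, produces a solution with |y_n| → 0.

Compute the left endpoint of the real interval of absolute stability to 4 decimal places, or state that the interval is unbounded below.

z* = -2.7853.

With y'=λy (z=hλ):
  order 4, 4-stage ⇒ R(z)=1+z+z^2/2+z^3/6+z^4/24
  (e.g. R(-1.18)=0.32314, |R|=0.32314)

Need |R(x)|<1, x<0.
x=-1.18: |R|=0.3231
|R(-2.39)|=0.5502 |R(-2.03)|=0.3438 |R(-1.09)|=0.3470
Bisect:
  x_lo=-3.5567 |R|=2.9373  x_hi=-0.2055 |R|=0.8143
  mid=-1.88107 |R|=0.30049 →hi
  mid=-2.71888 |R|=0.90440 →hi
  mid=-3.13779 |R|=1.67519 →lo
  mid=-2.92833 |R|=1.23797 →lo
  mid=-2.82361 |R|=1.05932 →lo
  mid=-2.77125 |R|=0.97903 →hi
  mid=-2.79743 |R|=1.01845 →lo
  ...
  [-2.78536,-2.78515] ⇒ x*=-2.7853
Stable set (-2.7853, 0).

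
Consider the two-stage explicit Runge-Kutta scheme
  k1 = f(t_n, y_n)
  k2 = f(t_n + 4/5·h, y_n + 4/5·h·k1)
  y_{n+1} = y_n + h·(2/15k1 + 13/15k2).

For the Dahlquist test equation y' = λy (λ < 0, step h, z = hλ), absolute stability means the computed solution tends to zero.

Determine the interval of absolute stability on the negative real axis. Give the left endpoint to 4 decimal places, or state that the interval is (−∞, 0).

Test eqn y'=λy, z=hλ:
  k1=λy_n ⇒ h·k1=z·y_n;  k2=λ(1+4/5z)y_n ⇒ h·k2=z(1+4/5z)y_n
  y_{n+1}/y_n = 1 + 2/15z + 13/15z(1+4/5z) = 1 + z + 52/75z²
  R(z) = 1 + z + 52/75z².

Boundary: |R(x)|=1, x<0.
x=-0.43: |R|=0.6982
R=1: x+52/75x²=0 ⇒ x=−75/52=-1.4423; min R=1−1/(4·52/75)=0.6394>−1
Confirm numerically:
  x=-1.246: |R|=0.83041 <1
  x=-1.244: |R|=0.82896 <1
  x=-0.850: |R|=0.65093 <1
  x=-0.834: |R|=0.64825 <1
  x=-1.783: |R|=1.42117 >1
  x=-1.626: |R|=1.20709 >1
So |R|<1 on (-1.4423, 0).

(-1.4423, 0).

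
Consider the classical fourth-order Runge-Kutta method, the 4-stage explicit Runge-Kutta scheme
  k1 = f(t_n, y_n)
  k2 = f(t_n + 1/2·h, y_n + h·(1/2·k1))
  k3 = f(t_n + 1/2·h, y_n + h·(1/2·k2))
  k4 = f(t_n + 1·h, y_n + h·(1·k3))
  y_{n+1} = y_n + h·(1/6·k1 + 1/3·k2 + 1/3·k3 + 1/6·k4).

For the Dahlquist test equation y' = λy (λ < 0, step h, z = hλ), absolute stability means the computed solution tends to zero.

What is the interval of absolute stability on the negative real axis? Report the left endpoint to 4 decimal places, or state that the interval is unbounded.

Set f=λy, z=hλ:
  order 4, 4-stage ⇒ R(z)=1+z+z^2/2+z^3/6+z^4/24
  (e.g. R(-1.36)=0.28810, |R|=0.28810)

Boundary: |R(x)|=1, x<0.
x=-1.36: |R|=0.2881
|R(-3.02)|=1.4155 |R(-1)|=0.3750 |R(-0.62)|=0.5386
Bisect:
  x_lo=-3.4002 |R|=2.3980  x_hi=-0.2577 |R|=0.7728
  mid=-1.82895 |R|=0.29015 →hi
  mid=-2.61457 |R|=0.77167 →hi
  mid=-3.00738 |R|=1.38983 →lo
  mid=-2.81098 |R|=1.03942 →lo
  mid=-2.71278 |R|=0.89606 →hi
  mid=-2.76188 |R|=0.96527 →hi
  mid=-2.78643 |R|=1.00171 →lo
  mid=-2.77415 |R|=0.98333 →hi
  mid=-2.78029 |R|=0.99248 →hi
  ...
  [-2.78547,-2.78528] ⇒ x*=-2.7853
Stable set (-2.7853, 0).

(-2.7853, 0).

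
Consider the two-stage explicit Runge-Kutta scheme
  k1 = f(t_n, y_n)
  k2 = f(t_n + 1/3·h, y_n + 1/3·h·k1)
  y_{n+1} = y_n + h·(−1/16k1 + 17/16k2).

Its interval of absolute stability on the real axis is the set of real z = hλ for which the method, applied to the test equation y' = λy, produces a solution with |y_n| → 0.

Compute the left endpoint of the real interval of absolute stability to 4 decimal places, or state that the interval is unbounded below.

left endpoint -2.8235.

With y'=λy (z=hλ):
  k1=λy_n ⇒ h·k1=z·y_n;  k2=λ(1+1/3z)y_n ⇒ h·k2=z(1+1/3z)y_n
  y_{n+1}/y_n = 1 − 1/16z + 17/16z(1+1/3z) = 1 + z + 17/48z²
  ⇒ R(z) = 1 + z + 17/48z².

Need |R(x)|<1, x<0.
x=-0.64: |R|=0.5051
R=1: x+17/48x²=0 ⇒ x=−48/17=-2.8235; min R=1−1/(4·17/48)=0.2941>−1
Confirm numerically:
  x=-2.196: |R|=0.51194 <1
  x=-1.783: |R|=0.34293 <1
  x=-1.270: |R|=0.30124 <1
  x=-1.187: |R|=0.31201 <1
  x=-3.402: |R|=1.69698 >1
  x=-2.995: |R|=1.18188 >1
So |R|<1 on (-2.8235, 0).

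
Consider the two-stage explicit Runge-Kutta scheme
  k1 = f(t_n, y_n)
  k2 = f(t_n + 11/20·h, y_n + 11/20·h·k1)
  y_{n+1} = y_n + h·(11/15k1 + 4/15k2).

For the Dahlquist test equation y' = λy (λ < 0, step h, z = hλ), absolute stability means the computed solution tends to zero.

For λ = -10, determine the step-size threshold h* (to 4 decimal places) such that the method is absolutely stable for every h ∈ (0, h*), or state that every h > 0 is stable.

(-6.8182,0); λ=-10 ⇒ h* = (75/11)/10 = 0.6818.

Test eqn y'=λy, z=hλ:
  k1=λy_n ⇒ h·k1=z·y_n;  k2=λ(1+11/20z)y_n ⇒ h·k2=z(1+11/20z)y_n
  y_{n+1}/y_n = 1 + 11/15z + 4/15z(1+11/20z) = 1 + z + 11/75z²
  ⇒ R(z) = 1 + z + 11/75z².

Find x<0 with |R(x)|<1.
x=-1.71: |R|=0.2811
R=1: x+11/75x²=0 ⇒ x=−75/11=-6.8182; min R=1−1/(4·11/75)=-0.7045>−1
Confirm numerically:
  x=-4.094: |R|=0.63574 <1
  x=-3.850: |R|=0.67603 <1
  x=-3.244: |R|=0.70055 <1
  x=-7.157: |R|=1.35566 >1
  x=-7.088: |R|=1.28050 >1
  x=-6.847: |R|=1.02894 >1
Interval (-6.8182, 0).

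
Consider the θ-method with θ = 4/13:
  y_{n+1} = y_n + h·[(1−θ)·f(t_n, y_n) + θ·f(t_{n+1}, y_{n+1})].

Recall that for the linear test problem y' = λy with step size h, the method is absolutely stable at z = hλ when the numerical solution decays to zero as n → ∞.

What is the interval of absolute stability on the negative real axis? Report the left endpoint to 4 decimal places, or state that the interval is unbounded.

z∈(-5.2000,0).

Set f=λy, z=hλ:
  y_{n+1} = y_n + z·[9/13·y_n + 4/13·y_{n+1}] ⇒ (1 − 4/13z)y_{n+1} = (1 + 9/13z)y_n
  so R(z) = (1 + 9/13z)/(1 − 4/13z).

Solve |R(x)|<1 on ℝ⁻.
x=-1.17: |R|=0.1397
R=−1: 1+9/13x = −1+4/13x ⇒ -5/13x=2 ⇒ x=2/(-5/13)=-5.2000
Confirm numerically:
  x=-4.580: |R|=0.90102 <1
  x=-4.068: |R|=0.80664 <1
  x=-3.095: |R|=0.58530 <1
  x=-5.750: |R|=1.07639 >1
  x=-5.342: |R|=1.02066 >1
Interval (-5.2000, 0).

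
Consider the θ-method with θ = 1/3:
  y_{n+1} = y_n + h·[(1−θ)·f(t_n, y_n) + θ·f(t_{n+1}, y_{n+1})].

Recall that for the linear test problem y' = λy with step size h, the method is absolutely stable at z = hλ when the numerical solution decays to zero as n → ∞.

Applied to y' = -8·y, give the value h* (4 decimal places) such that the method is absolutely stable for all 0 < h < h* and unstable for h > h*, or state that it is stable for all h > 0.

With y'=λy (z=hλ):
  y_{n+1} = y_n + z·[2/3·y_n + 1/3·y_{n+1}] ⇒ (1 − 1/3z)y_{n+1} = (1 + 2/3z)y_n
  R(z) = (1 + 2/3z)/(1 − 1/3z).

Need |R(x)|<1, x<0.
x=-1.18: |R|=0.1531
R=−1: 1+2/3x = −1+1/3x ⇒ -1/3x=2 ⇒ x=2/(-1/3)=-6.0000
Confirm numerically:
  x=-4.370: |R|=0.77883 <1
  x=-4.330: |R|=0.77217 <1
  x=-3.008: |R|=0.50200 <1
  x=-2.661: |R|=0.41017 <1
  x=-6.346: |R|=1.03702 >1
  x=-6.099: |R|=1.01088 >1
  x=-6.038: |R|=1.00420 >1
Stable set (-6.0000, 0).

(-6.0000,0); λ=-8 ⇒ h* = (6)/8 = 0.7500.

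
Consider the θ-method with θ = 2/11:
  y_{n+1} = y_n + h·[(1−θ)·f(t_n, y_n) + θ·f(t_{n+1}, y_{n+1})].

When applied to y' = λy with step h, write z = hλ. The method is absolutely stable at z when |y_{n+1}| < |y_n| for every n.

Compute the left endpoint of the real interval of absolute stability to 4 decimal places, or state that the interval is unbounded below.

Test eqn y'=λy, z=hλ:
  y_{n+1} = y_n + z·[9/11·y_n + 2/11·y_{n+1}] ⇒ (1 − 2/11z)y_{n+1} = (1 + 9/11z)y_n
  ⇒ R(z) = (1 + 9/11z)/(1 − 2/11z).

Find x<0 with |R(x)|<1.
x=-0.96: |R|=0.1827
R=−1: 1+9/11x = −1+2/11x ⇒ -7/11x=2 ⇒ x=2/(-7/11)=-3.1429
Confirm numerically:
  x=-3.114: |R|=0.98827 <1
  x=-2.958: |R|=0.92350 <1
  x=-2.915: |R|=0.90523 <1
  x=-2.579: |R|=0.75572 <1
  x=-3.680: |R|=1.20479 >1
  x=-3.655: |R|=1.19579 >1
  x=-3.331: |R|=1.07457 >1
So |R|<1 on (-3.1429, 0).

left endpoint -3.1429.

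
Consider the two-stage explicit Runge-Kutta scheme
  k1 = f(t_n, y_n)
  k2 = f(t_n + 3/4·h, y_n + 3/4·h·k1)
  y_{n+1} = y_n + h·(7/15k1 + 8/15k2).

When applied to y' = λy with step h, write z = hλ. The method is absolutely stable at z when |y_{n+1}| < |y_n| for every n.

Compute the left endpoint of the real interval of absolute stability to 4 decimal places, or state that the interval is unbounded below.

On y'=λy, z=hλ:
  k1=λy_n ⇒ h·k1=z·y_n;  k2=λ(1+3/4z)y_n ⇒ h·k2=z(1+3/4z)y_n
  y_{n+1}/y_n = 1 + 7/15z + 8/15z(1+3/4z) = 1 + z + 2/5z²
  Hence R(z) = 1 + z + 2/5z².

Find x<0 with |R(x)|<1.
x=-0.44: |R|=0.6374
R=1: x+2/5x²=0 ⇒ x=−5/2=-2.5000; min R=1−1/(4·2/5)=0.3750>−1
Confirm numerically:
  x=-2.372: |R|=0.87855 <1
  x=-2.004: |R|=0.60241 <1
  x=-1.095: |R|=0.38461 <1
  x=-2.909: |R|=1.47591 >1
  x=-2.575: |R|=1.07725 >1
Interval (-2.5000, 0).

z* = -2.5000.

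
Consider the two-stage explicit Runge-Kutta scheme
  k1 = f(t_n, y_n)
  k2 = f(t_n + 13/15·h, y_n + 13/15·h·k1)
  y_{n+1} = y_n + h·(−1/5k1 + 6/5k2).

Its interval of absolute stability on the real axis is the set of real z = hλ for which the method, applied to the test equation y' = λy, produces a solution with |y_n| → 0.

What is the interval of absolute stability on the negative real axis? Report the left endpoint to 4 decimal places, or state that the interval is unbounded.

Test eqn y'=λy, z=hλ:
  k1=λy_n ⇒ h·k1=z·y_n;  k2=λ(1+13/15z)y_n ⇒ h·k2=z(1+13/15z)y_n
  y_{n+1}/y_n = 1 − 1/5z + 6/5z(1+13/15z) = 1 + z + 26/25z²
  Hence R(z) = 1 + z + 26/25z².

Boundary: |R(x)|=1, x<0.
x=-1.4: |R|=1.6384
R=1: x+26/25x²=0 ⇒ x=−25/26=-0.9615; min R=1−1/(4·26/25)=0.7596>−1
Confirm numerically:
  x=-0.863: |R|=0.91156 <1
  x=-0.690: |R|=0.80514 <1
  x=-0.515: |R|=0.76083 <1
  x=-1.156: |R|=1.23379 >1
  x=-1.058: |R|=1.10614 >1
So |R|<1 on (-0.9615, 0).

(-0.9615, 0).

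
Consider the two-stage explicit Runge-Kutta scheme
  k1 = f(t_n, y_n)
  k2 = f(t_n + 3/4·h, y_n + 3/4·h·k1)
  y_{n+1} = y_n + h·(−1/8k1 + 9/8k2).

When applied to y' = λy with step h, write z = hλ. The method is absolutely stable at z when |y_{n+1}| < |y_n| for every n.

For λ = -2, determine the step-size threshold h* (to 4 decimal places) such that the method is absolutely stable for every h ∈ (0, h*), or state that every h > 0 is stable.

(-1.1852,0); λ=-2 ⇒ h* = (32/27)/2 = 0.5926.

Set f=λy, z=hλ:
  k1=λy_n ⇒ h·k1=z·y_n;  k2=λ(1+3/4z)y_n ⇒ h·k2=z(1+3/4z)y_n
  y_{n+1}/y_n = 1 − 1/8z + 9/8z(1+3/4z) = 1 + z + 27/32z²
  so R(z) = 1 + z + 27/32z².

Find x<0 with |R(x)|<1.
x=-1.56: |R|=1.4934
R=1: x+27/32x²=0 ⇒ x=−32/27=-1.1852; min R=1−1/(4·27/32)=0.7037>−1
Confirm numerically:
  x=-1.135: |R|=0.95194 <1
  x=-1.020: |R|=0.85784 <1
  x=-0.751: |R|=0.72488 <1
  x=-1.644: |R|=1.63643 >1
  x=-1.602: |R|=1.56340 >1
  x=-1.426: |R|=1.28975 >1
Stable set (-1.1852, 0).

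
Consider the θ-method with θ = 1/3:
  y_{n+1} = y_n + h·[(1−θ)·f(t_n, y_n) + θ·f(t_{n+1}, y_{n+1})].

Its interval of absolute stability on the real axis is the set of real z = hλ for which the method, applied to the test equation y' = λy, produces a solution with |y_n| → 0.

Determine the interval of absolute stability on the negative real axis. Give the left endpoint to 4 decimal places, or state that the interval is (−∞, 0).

Set f=λy, z=hλ:
  y_{n+1} = y_n + z·[2/3·y_n + 1/3·y_{n+1}] ⇒ (1 − 1/3z)y_{n+1} = (1 + 2/3z)y_n
  ⇒ R(z) = (1 + 2/3z)/(1 − 1/3z).

Boundary: |R(x)|=1, x<0.
x=-0.7: |R|=0.4324
R=−1: 1+2/3x = −1+1/3x ⇒ -1/3x=2 ⇒ x=2/(-1/3)=-6.0000
Confirm numerically:
  x=-5.509: |R|=0.94230 <1
  x=-4.767: |R|=0.84125 <1
  x=-3.664: |R|=0.64946 <1
  x=-6.391: |R|=1.04164 >1
  x=-6.360: |R|=1.03846 >1
  x=-6.285: |R|=1.03069 >1
So |R|<1 on (-6.0000, 0).

z∈(-6.0000,0).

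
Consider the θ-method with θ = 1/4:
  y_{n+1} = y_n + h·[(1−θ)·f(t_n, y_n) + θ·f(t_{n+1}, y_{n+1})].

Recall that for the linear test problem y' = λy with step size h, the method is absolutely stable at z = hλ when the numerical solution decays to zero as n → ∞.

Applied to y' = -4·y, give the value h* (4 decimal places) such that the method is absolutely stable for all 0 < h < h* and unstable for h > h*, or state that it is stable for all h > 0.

Set f=λy, z=hλ:
  y_{n+1} = y_n + z·[3/4·y_n + 1/4·y_{n+1}] ⇒ (1 − 1/4z)y_{n+1} = (1 + 3/4z)y_n
  Hence R(z) = (1 + 3/4z)/(1 − 1/4z).

Find x<0 with |R(x)|<1.
x=-0.8: |R|=0.3333
R=−1: 1+3/4x = −1+1/4x ⇒ -1/2x=2 ⇒ x=2/(-1/2)=-4.0000
Confirm numerically:
  x=-3.960: |R|=0.98995 <1
  x=-1.890: |R|=0.28353 <1
  x=-1.842: |R|=0.26121 <1
  x=-4.324: |R|=1.07785 >1
  x=-4.064: |R|=1.01587 >1
So |R|<1 on (-4.0000, 0).

(-4.0000,0); λ=-4 ⇒ h* = (4)/4 = 1.0000.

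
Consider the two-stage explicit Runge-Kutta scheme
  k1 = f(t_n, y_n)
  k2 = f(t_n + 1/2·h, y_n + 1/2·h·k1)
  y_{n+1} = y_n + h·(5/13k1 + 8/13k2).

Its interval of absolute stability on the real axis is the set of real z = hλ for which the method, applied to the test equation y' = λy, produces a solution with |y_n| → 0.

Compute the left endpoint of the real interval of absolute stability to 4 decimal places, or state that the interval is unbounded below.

Set f=λy, z=hλ:
  k1=λy_n ⇒ h·k1=z·y_n;  k2=λ(1+1/2z)y_n ⇒ h·k2=z(1+1/2z)y_n
  y_{n+1}/y_n = 1 + 5/13z + 8/13z(1+1/2z) = 1 + z + 4/13z²
  R(z) = 1 + z + 4/13z².

Find x<0 with |R(x)|<1.
x=-1.79: |R|=0.1959
R=1: x+4/13x²=0 ⇒ x=−13/4=-3.2500; min R=1−1/(4·4/13)=0.1875>−1
Confirm numerically:
  x=-2.997: |R|=0.76670 <1
  x=-2.992: |R|=0.76248 <1
  x=-2.446: |R|=0.39490 <1
  x=-1.794: |R|=0.19629 <1
  x=-3.783: |R|=1.62041 >1
  x=-3.732: |R|=1.55348 >1
  x=-3.336: |R|=1.08828 >1
So |R|<1 on (-3.2500, 0).

z* = -3.2500.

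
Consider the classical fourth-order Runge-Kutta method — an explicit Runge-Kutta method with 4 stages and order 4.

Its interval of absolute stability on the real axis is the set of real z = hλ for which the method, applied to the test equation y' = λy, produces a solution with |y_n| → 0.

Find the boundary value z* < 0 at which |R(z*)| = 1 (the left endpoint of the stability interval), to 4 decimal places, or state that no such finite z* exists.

On y'=λy, z=hλ:
  order 4, 4-stage ⇒ R(z)=1+z+z^2/2+z^3/6+z^4/24
  (e.g. R(-1.13)=0.33590, |R|=0.33590)

Find x<0 with |R(x)|<1.
x=-1.13: |R|=0.3359
|R(-2.87)|=1.1354 |R(-1.52)|=0.2723 |R(-1.37)|=0.2867
Bisect:
  x_lo=-3.6723 |R|=3.3944  x_hi=-0.3387 |R|=0.7127
  mid=-2.00552 |R|=0.33519 →hi
  mid=-2.83891 |R|=1.08390 →lo
  mid=-2.42222 |R|=0.57707 →hi
  mid=-2.63056 |R|=0.79070 →hi
  mid=-2.73474 |R|=0.92642 →hi
  mid=-2.78682 |R|=1.00231 →lo
  mid=-2.76078 |R|=0.96367 →hi
  mid=-2.77380 |R|=0.98281 →hi
  mid=-2.78031 |R|=0.99252 →hi
  ...
  [-2.78540,-2.78520] ⇒ x*=-2.7853
Interval (-2.7853, 0).

z* = -2.7853.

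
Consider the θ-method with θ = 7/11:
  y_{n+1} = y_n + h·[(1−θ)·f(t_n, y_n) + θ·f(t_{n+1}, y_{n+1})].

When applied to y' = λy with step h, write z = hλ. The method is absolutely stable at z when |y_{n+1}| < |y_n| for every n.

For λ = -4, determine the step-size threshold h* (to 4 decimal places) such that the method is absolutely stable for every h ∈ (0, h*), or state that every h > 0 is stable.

With y'=λy (z=hλ):
  y_{n+1} = y_n + z·[4/11·y_n + 7/11·y_{n+1}] ⇒ (1 − 7/11z)y_{n+1} = (1 + 4/11z)y_n
  Hence R(z) = (1 + 4/11z)/(1 − 7/11z).

Need |R(x)|<1, x<0.
x=-0.52: |R|=0.6093
x=-2: |R|=0.1200
x=-10: |R|=0.3580
x=-100: |R|=0.5471
θ=7/11≥1/2 ⇒ |1+4/11x|<|1−7/11x| ∀x<0 ⇒ stable on all of ℝ⁻.

unbounded; (−∞, 0). Any h>0 works for λ=-4.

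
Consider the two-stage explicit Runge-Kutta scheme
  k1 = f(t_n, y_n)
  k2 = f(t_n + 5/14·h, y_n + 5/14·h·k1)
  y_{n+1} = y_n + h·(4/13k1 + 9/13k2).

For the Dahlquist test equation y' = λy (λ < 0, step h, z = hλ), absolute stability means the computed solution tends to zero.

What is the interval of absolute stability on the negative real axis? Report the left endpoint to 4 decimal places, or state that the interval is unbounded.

With y'=λy (z=hλ):
  k1=λy_n ⇒ h·k1=z·y_n;  k2=λ(1+5/14z)y_n ⇒ h·k2=z(1+5/14z)y_n
  y_{n+1}/y_n = 1 + 4/13z + 9/13z(1+5/14z) = 1 + z + 45/182z²
  R(z) = 1 + z + 45/182z².

Need |R(x)|<1, x<0.
x=-1.33: |R|=0.1074
R=1: x+45/182x²=0 ⇒ x=−182/45=-4.0444; min R=1−1/(4·45/182)=-0.0111>−1
Confirm numerically:
  x=-4.014: |R|=0.96978 <1
  x=-3.756: |R|=0.73213 <1
  x=-2.346: |R|=0.01481 <1
  x=-4.587: |R|=1.61534 >1
  x=-4.352: |R|=1.33094 >1
  x=-4.233: |R|=1.19735 >1
Stable set (-4.0444, 0).

z∈(-4.0444,0).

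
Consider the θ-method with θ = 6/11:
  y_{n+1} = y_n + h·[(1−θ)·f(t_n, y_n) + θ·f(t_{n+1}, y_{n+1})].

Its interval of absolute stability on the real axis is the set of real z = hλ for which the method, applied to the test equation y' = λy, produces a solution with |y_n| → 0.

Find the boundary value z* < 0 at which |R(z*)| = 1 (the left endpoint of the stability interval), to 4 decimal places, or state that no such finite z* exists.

Test eqn y'=λy, z=hλ:
  y_{n+1} = y_n + z·[5/11·y_n + 6/11·y_{n+1}] ⇒ (1 − 6/11z)y_{n+1} = (1 + 5/11z)y_n
  Hence R(z) = (1 + 5/11z)/(1 − 6/11z).

Solve |R(x)|<1 on ℝ⁻.
x=-1.3: |R|=0.2394
x=-2: |R|=0.0435
x=-10: |R|=0.5493
x=-100: |R|=0.8003
θ=6/11≥1/2 ⇒ |1+5/11x|<|1−6/11x| ∀x<0 ⇒ unbounded interval.

unbounded; (−∞, 0).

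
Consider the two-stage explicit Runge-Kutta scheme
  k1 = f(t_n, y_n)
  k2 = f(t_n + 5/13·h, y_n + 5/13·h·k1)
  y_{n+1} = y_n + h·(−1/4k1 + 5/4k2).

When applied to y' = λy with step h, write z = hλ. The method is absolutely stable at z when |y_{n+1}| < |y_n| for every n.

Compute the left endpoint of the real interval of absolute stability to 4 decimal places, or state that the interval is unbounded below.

z* = -2.0800.

Test eqn y'=λy, z=hλ:
  k1=λy_n ⇒ h·k1=z·y_n;  k2=λ(1+5/13z)y_n ⇒ h·k2=z(1+5/13z)y_n
  y_{n+1}/y_n = 1 − 1/4z + 5/4z(1+5/13z) = 1 + z + 25/52z²
  Hence R(z) = 1 + z + 25/52z².

Boundary: |R(x)|=1, x<0.
x=-1.52: |R|=0.5908
R=1: x+25/52x²=0 ⇒ x=−52/25=-2.0800; min R=1−1/(4·25/52)=0.4800>−1
Confirm numerically:
  x=-1.879: |R|=0.81842 <1
  x=-1.757: |R|=0.72716 <1
  x=-1.068: |R|=0.48038 <1
  x=-0.898: |R|=0.48969 <1
  x=-2.391: |R|=1.35750 >1
  x=-2.224: |R|=1.15397 >1
  x=-2.160: |R|=1.08308 >1
Interval (-2.0800, 0).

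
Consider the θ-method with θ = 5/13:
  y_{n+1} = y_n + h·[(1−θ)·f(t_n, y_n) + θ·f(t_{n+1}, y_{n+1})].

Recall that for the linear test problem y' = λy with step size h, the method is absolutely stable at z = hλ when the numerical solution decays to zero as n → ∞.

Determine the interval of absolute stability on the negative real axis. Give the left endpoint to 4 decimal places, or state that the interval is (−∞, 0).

Set f=λy, z=hλ:
  y_{n+1} = y_n + z·[8/13·y_n + 5/13·y_{n+1}] ⇒ (1 − 5/13z)y_{n+1} = (1 + 8/13z)y_n
  R(z) = (1 + 8/13z)/(1 − 5/13z).

Boundary: |R(x)|=1, x<0.
x=-1: |R|=0.2778
R=−1: 1+8/13x = −1+5/13x ⇒ -3/13x=2 ⇒ x=2/(-3/13)=-8.6667
Confirm numerically:
  x=-8.250: |R|=0.97696 <1
  x=-6.060: |R|=0.81940 <1
  x=-5.258: |R|=0.73973 <1
  x=-9.127: |R|=1.02355 >1
  x=-9.005: |R|=1.01749 >1
Stable set (-8.6667, 0).

(-8.6667, 0).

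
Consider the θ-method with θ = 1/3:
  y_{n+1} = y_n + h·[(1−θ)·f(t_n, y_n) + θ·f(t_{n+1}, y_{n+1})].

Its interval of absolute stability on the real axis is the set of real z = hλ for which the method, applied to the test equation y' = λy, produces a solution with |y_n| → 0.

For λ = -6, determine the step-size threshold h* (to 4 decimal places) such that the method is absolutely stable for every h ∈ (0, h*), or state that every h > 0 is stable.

(-6.0000,0); λ=-6 ⇒ h* = (6)/6 = 1.0000.

With y'=λy (z=hλ):
  y_{n+1} = y_n + z·[2/3·y_n + 1/3·y_{n+1}] ⇒ (1 − 1/3z)y_{n+1} = (1 + 2/3z)y_n
  so R(z) = (1 + 2/3z)/(1 − 1/3z).

Solve |R(x)|<1 on ℝ⁻.
x=-0.69: |R|=0.4390
R=−1: 1+2/3x = −1+1/3x ⇒ -1/3x=2 ⇒ x=2/(-1/3)=-6.0000
Confirm numerically:
  x=-5.058: |R|=0.88310 <1
  x=-4.915: |R|=0.86292 <1
  x=-3.194: |R|=0.54698 <1
  x=-6.600: |R|=1.06250 >1
  x=-6.587: |R|=1.06123 >1
Interval (-6.0000, 0).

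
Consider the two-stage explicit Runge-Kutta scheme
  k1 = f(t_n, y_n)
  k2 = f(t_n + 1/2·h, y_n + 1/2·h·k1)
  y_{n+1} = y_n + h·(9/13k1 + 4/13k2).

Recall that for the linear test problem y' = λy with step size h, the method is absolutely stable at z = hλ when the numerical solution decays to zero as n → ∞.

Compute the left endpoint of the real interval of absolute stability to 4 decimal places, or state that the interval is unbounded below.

z* = -6.5000.

Set f=λy, z=hλ:
  k1=λy_n ⇒ h·k1=z·y_n;  k2=λ(1+1/2z)y_n ⇒ h·k2=z(1+1/2z)y_n
  y_{n+1}/y_n = 1 + 9/13z + 4/13z(1+1/2z) = 1 + z + 2/13z²
  R(z) = 1 + z + 2/13z².

Solve |R(x)|<1 on ℝ⁻.
x=-0.52: |R|=0.5216
R=1: x+2/13x²=0 ⇒ x=−13/2=-6.5000; min R=1−1/(4·2/13)=-0.6250>−1
Confirm numerically:
  x=-6.276: |R|=0.78372 <1
  x=-5.649: |R|=0.26042 <1
  x=-4.928: |R|=0.19182 <1
  x=-4.591: |R|=0.34834 <1
  x=-6.770: |R|=1.28122 >1
  x=-6.650: |R|=1.15346 >1
So |R|<1 on (-6.5000, 0).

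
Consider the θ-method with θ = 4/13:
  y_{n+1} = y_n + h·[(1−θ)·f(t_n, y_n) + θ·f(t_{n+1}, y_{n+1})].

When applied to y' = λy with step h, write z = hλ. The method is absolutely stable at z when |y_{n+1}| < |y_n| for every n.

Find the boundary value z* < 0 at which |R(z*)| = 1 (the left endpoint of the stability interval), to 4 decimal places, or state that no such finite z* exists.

Set f=λy, z=hλ:
  y_{n+1} = y_n + z·[9/13·y_n + 4/13·y_{n+1}] ⇒ (1 − 4/13z)y_{n+1} = (1 + 9/13z)y_n
  ⇒ R(z) = (1 + 9/13z)/(1 − 4/13z).

Boundary: |R(x)|=1, x<0.
x=-1.26: |R|=0.0920
R=−1: 1+9/13x = −1+4/13x ⇒ -5/13x=2 ⇒ x=2/(-5/13)=-5.2000
Confirm numerically:
  x=-4.722: |R|=0.92505 <1
  x=-3.944: |R|=0.78176 <1
  x=-3.390: |R|=0.65926 <1
  x=-2.810: |R|=0.50701 <1
  x=-5.711: |R|=1.07128 >1
  x=-5.579: |R|=1.05366 >1
So |R|<1 on (-5.2000, 0).

z* = -5.2000.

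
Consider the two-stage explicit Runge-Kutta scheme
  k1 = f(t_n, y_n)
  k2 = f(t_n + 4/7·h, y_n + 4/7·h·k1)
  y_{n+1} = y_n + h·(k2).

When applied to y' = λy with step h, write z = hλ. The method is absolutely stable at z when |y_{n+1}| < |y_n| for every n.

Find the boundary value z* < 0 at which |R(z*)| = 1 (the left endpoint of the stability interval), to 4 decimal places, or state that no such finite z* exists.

left endpoint -1.7500.

Test eqn y'=λy, z=hλ:
  k1=λy_n ⇒ h·k1=z·y_n;  k2=λ(1+4/7z)y_n ⇒ h·k2=z(1+4/7z)y_n
  y_{n+1}/y_n = 1 + z(1+4/7z) = 1 + z + 4/7z²
  R(z) = 1 + z + 4/7z².

Solve |R(x)|<1 on ℝ⁻.
x=-1.68: |R|=0.9328
R=1: x+4/7x²=0 ⇒ x=−7/4=-1.7500; min R=1−1/(4·4/7)=0.5625>−1
Confirm numerically:
  x=-1.718: |R|=0.96859 <1
  x=-1.459: |R|=0.75739 <1
  x=-1.388: |R|=0.71288 <1
  x=-0.858: |R|=0.56267 <1
  x=-2.181: |R|=1.53715 >1
  x=-2.128: |R|=1.45965 >1
  x=-2.101: |R|=1.42140 >1
So |R|<1 on (-1.7500, 0).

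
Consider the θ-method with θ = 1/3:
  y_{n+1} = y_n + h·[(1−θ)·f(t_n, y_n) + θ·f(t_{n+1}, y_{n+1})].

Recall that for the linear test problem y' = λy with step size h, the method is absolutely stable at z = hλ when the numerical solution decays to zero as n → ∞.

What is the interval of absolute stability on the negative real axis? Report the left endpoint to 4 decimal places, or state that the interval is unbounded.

Set f=λy, z=hλ:
  y_{n+1} = y_n + z·[2/3·y_n + 1/3·y_{n+1}] ⇒ (1 − 1/3z)y_{n+1} = (1 + 2/3z)y_n
  ⇒ R(z) = (1 + 2/3z)/(1 − 1/3z).

Boundary: |R(x)|=1, x<0.
x=-1.48: |R|=0.0089
R=−1: 1+2/3x = −1+1/3x ⇒ -1/3x=2 ⇒ x=2/(-1/3)=-6.0000
Confirm numerically:
  x=-5.681: |R|=0.96325 <1
  x=-3.676: |R|=0.65189 <1
  x=-2.943: |R|=0.48561 <1
  x=-6.336: |R|=1.03599 >1
  x=-6.326: |R|=1.03496 >1
  x=-6.281: |R|=1.03028 >1
Interval (-6.0000, 0).

z∈(-6.0000,0).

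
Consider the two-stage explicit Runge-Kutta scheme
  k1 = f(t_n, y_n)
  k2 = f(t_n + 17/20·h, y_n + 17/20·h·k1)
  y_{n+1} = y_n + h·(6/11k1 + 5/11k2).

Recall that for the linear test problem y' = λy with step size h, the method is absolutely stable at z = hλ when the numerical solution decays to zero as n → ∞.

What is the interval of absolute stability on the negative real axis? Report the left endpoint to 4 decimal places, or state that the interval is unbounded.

On y'=λy, z=hλ:
  k1=λy_n ⇒ h·k1=z·y_n;  k2=λ(1+17/20z)y_n ⇒ h·k2=z(1+17/20z)y_n
  y_{n+1}/y_n = 1 + 6/11z + 5/11z(1+17/20z) = 1 + z + 17/44z²
  ⇒ R(z) = 1 + z + 17/44z².

Need |R(x)|<1, x<0.
x=-0.68: |R|=0.4987
R=1: x+17/44x²=0 ⇒ x=−44/17=-2.5882; min R=1−1/(4·17/44)=0.3529>−1
Confirm numerically:
  x=-1.980: |R|=0.53470 <1
  x=-1.810: |R|=0.45577 <1
  x=-1.404: |R|=0.35761 <1
  x=-3.114: |R|=1.63257 >1
  x=-2.745: |R|=1.16626 >1
  x=-2.737: |R|=1.15732 >1
Interval (-2.5882, 0).

z∈(-2.5882,0).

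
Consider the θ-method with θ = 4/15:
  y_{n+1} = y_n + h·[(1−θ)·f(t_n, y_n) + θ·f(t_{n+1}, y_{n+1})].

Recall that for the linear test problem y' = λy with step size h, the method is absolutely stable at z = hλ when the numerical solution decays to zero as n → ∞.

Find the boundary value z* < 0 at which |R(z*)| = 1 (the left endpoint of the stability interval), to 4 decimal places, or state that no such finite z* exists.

z* = -4.2857.

Set f=λy, z=hλ:
  y_{n+1} = y_n + z·[11/15·y_n + 4/15·y_{n+1}] ⇒ (1 − 4/15z)y_{n+1} = (1 + 11/15z)y_n
  Hence R(z) = (1 + 11/15z)/(1 − 4/15z).

Boundary: |R(x)|=1, x<0.
x=-1.5: |R|=0.0714
R=−1: 1+11/15x = −1+4/15x ⇒ -7/15x=2 ⇒ x=2/(-7/15)=-4.2857
Confirm numerically:
  x=-4.145: |R|=0.96881 <1
  x=-3.229: |R|=0.73503 <1
  x=-3.031: |R|=0.67619 <1
  x=-1.774: |R|=0.20429 <1
  x=-4.718: |R|=1.08934 >1
  x=-4.639: |R|=1.07370 >1
  x=-4.395: |R|=1.02348 >1
So |R|<1 on (-4.2857, 0).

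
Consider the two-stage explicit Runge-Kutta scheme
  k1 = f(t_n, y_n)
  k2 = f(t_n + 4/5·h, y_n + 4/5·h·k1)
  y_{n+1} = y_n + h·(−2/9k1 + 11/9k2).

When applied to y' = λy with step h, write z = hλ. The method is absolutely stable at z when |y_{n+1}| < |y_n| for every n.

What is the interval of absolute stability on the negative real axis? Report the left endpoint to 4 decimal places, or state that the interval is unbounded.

Test eqn y'=λy, z=hλ:
  k1=λy_n ⇒ h·k1=z·y_n;  k2=λ(1+4/5z)y_n ⇒ h·k2=z(1+4/5z)y_n
  y_{n+1}/y_n = 1 − 2/9z + 11/9z(1+4/5z) = 1 + z + 44/45z²
  Hence R(z) = 1 + z + 44/45z².

Boundary: |R(x)|=1, x<0.
x=-1.47: |R|=1.6429
R=1: x+44/45x²=0 ⇒ x=−45/44=-1.0227; min R=1−1/(4·44/45)=0.7443>−1
Confirm numerically:
  x=-0.992: |R|=0.97020 <1
  x=-0.825: |R|=0.84050 <1
  x=-0.789: |R|=0.81969 <1
  x=-0.707: |R|=0.78174 <1
  x=-1.507: |R|=1.71358 >1
  x=-1.247: |R|=1.27345 >1
  x=-1.246: |R|=1.27202 >1
So |R|<1 on (-1.0227, 0).

(-1.0227, 0).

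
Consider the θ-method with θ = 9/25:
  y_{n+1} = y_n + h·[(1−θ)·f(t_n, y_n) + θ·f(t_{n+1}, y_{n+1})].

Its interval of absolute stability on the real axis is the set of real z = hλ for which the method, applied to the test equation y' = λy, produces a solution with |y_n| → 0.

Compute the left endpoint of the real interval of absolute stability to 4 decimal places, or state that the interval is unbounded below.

Set f=λy, z=hλ:
  y_{n+1} = y_n + z·[16/25·y_n + 9/25·y_{n+1}] ⇒ (1 − 9/25z)y_{n+1} = (1 + 16/25z)y_n
  Hence R(z) = (1 + 16/25z)/(1 − 9/25z).

Find x<0 with |R(x)|<1.
x=-0.55: |R|=0.5409
R=−1: 1+16/25x = −1+9/25x ⇒ -7/25x=2 ⇒ x=2/(-7/25)=-7.1429
Confirm numerically:
  x=-5.725: |R|=0.87030 <1
  x=-4.927: |R|=0.77631 <1
  x=-4.852: |R|=0.76647 <1
  x=-3.515: |R|=0.55160 <1
  x=-7.731: |R|=1.04353 >1
  x=-7.603: |R|=1.03448 >1
  x=-7.396: |R|=1.01935 >1
So |R|<1 on (-7.1429, 0).

left endpoint -7.1429.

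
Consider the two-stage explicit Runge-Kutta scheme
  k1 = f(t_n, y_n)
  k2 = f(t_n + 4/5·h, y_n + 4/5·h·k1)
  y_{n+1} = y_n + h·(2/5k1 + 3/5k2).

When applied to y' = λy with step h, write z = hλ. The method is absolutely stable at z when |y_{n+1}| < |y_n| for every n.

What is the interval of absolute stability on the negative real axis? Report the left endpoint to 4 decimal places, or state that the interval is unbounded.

(-2.0833, 0).

Test eqn y'=λy, z=hλ:
  k1=λy_n ⇒ h·k1=z·y_n;  k2=λ(1+4/5z)y_n ⇒ h·k2=z(1+4/5z)y_n
  y_{n+1}/y_n = 1 + 2/5z + 3/5z(1+4/5z) = 1 + z + 12/25z²
  ⇒ R(z) = 1 + z + 12/25z².

Find x<0 with |R(x)|<1.
x=-1.27: |R|=0.5042
R=1: x+12/25x²=0 ⇒ x=−25/12=-2.0833; min R=1−1/(4·12/25)=0.4792>−1
Confirm numerically:
  x=-1.952: |R|=0.87695 <1
  x=-1.869: |R|=0.80772 <1
  x=-1.562: |R|=0.60913 <1
  x=-2.523: |R|=1.53245 >1
  x=-2.507: |R|=1.50982 >1
  x=-2.131: |R|=1.04876 >1
Interval (-2.0833, 0).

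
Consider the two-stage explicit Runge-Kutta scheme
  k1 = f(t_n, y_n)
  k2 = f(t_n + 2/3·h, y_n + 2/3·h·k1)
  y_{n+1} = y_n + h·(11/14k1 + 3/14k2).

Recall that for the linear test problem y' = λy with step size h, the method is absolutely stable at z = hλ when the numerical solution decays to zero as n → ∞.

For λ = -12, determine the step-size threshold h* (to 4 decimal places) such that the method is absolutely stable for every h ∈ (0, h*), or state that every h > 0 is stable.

With y'=λy (z=hλ):
  k1=λy_n ⇒ h·k1=z·y_n;  k2=λ(1+2/3z)y_n ⇒ h·k2=z(1+2/3z)y_n
  y_{n+1}/y_n = 1 + 11/14z + 3/14z(1+2/3z) = 1 + z + 1/7z²
  Hence R(z) = 1 + z + 1/7z².

Boundary: |R(x)|=1, x<0.
x=-0.94: |R|=0.1862
R=1: x+1/7x²=0 ⇒ x=−7=-7.0000; min R=1−1/(4·1/7)=-0.7500>−1
Confirm numerically:
  x=-6.771: |R|=0.77849 <1
  x=-5.112: |R|=0.37878 <1
  x=-3.174: |R|=0.73482 <1
  x=-7.518: |R|=1.55633 >1
  x=-7.304: |R|=1.31720 >1
  x=-7.035: |R|=1.03517 >1
So |R|<1 on (-7.0000, 0).

(-7.0000,0); λ=-12 ⇒ h* = (7)/12 = 0.5833.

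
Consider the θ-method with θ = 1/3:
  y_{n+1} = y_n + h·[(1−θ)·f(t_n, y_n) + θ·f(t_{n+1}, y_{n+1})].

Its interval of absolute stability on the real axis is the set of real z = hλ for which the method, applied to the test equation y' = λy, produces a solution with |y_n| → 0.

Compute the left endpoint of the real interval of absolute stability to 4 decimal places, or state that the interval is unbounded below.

With y'=λy (z=hλ):
  y_{n+1} = y_n + z·[2/3·y_n + 1/3·y_{n+1}] ⇒ (1 − 1/3z)y_{n+1} = (1 + 2/3z)y_n
  ⇒ R(z) = (1 + 2/3z)/(1 − 1/3z).

Solve |R(x)|<1 on ℝ⁻.
x=-0.96: |R|=0.2727
R=−1: 1+2/3x = −1+1/3x ⇒ -1/3x=2 ⇒ x=2/(-1/3)=-6.0000
Confirm numerically:
  x=-5.156: |R|=0.89652 <1
  x=-4.031: |R|=0.71995 <1
  x=-3.767: |R|=0.67002 <1
  x=-3.233: |R|=0.55607 <1
  x=-6.438: |R|=1.04641 >1
  x=-6.320: |R|=1.03433 >1
  x=-6.276: |R|=1.02975 >1
So |R|<1 on (-6.0000, 0).

left endpoint -6.0000.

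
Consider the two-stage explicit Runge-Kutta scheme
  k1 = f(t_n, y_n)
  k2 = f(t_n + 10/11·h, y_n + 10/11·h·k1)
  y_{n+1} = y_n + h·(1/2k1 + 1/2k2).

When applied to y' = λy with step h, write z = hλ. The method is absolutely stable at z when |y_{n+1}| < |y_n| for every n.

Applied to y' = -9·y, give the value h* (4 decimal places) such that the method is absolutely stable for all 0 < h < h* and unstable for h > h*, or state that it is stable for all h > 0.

Test eqn y'=λy, z=hλ:
  k1=λy_n ⇒ h·k1=z·y_n;  k2=λ(1+10/11z)y_n ⇒ h·k2=z(1+10/11z)y_n
  y_{n+1}/y_n = 1 + 1/2z + 1/2z(1+10/11z) = 1 + z + 5/11z²
  Hence R(z) = 1 + z + 5/11z².

Find x<0 with |R(x)|<1.
x=-0.7: |R|=0.5227
R=1: x+5/11x²=0 ⇒ x=−11/5=-2.2000; min R=1−1/(4·5/11)=0.4500>−1
Confirm numerically:
  x=-1.733: |R|=0.63213 <1
  x=-1.710: |R|=0.61914 <1
  x=-1.581: |R|=0.55516 <1
  x=-1.171: |R|=0.45229 <1
  x=-2.693: |R|=1.60348 >1
  x=-2.283: |R|=1.08613 >1
Interval (-2.2000, 0).

(-2.2000,0); λ=-9 ⇒ h* = (11/5)/9 = 0.2444.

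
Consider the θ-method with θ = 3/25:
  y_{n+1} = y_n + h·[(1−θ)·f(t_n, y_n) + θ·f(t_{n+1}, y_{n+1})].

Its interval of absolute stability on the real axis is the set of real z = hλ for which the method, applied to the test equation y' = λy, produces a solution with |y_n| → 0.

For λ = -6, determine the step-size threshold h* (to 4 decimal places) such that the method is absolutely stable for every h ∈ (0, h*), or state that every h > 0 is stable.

(-2.6316,0); λ=-6 ⇒ h* = (50/19)/6 = 0.4386.

With y'=λy (z=hλ):
  y_{n+1} = y_n + z·[22/25·y_n + 3/25·y_{n+1}] ⇒ (1 − 3/25z)y_{n+1} = (1 + 22/25z)y_n
  Hence R(z) = (1 + 22/25z)/(1 − 3/25z).

Boundary: |R(x)|=1, x<0.
x=-0.33: |R|=0.6826
R=−1: 1+22/25x = −1+3/25x ⇒ -19/25x=2 ⇒ x=2/(-19/25)=-2.6316
Confirm numerically:
  x=-2.068: |R|=0.65684 <1
  x=-1.767: |R|=0.45787 <1
  x=-1.668: |R|=0.38981 <1
  x=-1.662: |R|=0.38565 <1
  x=-3.223: |R|=1.32412 >1
  x=-2.984: |R|=1.19722 >1
So |R|<1 on (-2.6316, 0).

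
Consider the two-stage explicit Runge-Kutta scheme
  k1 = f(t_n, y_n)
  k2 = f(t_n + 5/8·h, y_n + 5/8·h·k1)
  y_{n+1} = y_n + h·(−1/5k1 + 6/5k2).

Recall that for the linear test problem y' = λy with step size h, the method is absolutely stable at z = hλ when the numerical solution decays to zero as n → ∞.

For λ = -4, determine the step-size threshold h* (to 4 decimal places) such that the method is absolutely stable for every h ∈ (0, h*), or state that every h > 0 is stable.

Test eqn y'=λy, z=hλ:
  k1=λy_n ⇒ h·k1=z·y_n;  k2=λ(1+5/8z)y_n ⇒ h·k2=z(1+5/8z)y_n
  y_{n+1}/y_n = 1 − 1/5z + 6/5z(1+5/8z) = 1 + z + 3/4z²
  Hence R(z) = 1 + z + 3/4z².

Need |R(x)|<1, x<0.
x=-1.11: |R|=0.8141
R=1: x+3/4x²=0 ⇒ x=−4/3=-1.3333; min R=1−1/(4·3/4)=0.6667>−1
Confirm numerically:
  x=-1.272: |R|=0.94149 <1
  x=-1.051: |R|=0.77745 <1
  x=-0.721: |R|=0.66888 <1
  x=-0.697: |R|=0.66736 <1
  x=-1.886: |R|=1.78175 >1
  x=-1.699: |R|=1.46595 >1
  x=-1.497: |R|=1.18376 >1
Stable set (-1.3333, 0).

(-1.3333,0); λ=-4 ⇒ h* = (4/3)/4 = 0.3333.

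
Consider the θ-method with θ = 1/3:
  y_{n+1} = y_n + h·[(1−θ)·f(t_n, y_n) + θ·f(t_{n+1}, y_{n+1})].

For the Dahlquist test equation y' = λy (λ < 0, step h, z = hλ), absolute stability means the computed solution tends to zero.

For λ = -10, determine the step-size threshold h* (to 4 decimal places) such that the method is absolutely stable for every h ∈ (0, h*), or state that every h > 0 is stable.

With y'=λy (z=hλ):
  y_{n+1} = y_n + z·[2/3·y_n + 1/3·y_{n+1}] ⇒ (1 − 1/3z)y_{n+1} = (1 + 2/3z)y_n
  R(z) = (1 + 2/3z)/(1 − 1/3z).

Solve |R(x)|<1 on ℝ⁻.
x=-1.61: |R|=0.0477
R=−1: 1+2/3x = −1+1/3x ⇒ -1/3x=2 ⇒ x=2/(-1/3)=-6.0000
Confirm numerically:
  x=-5.605: |R|=0.95410 <1
  x=-4.190: |R|=0.74826 <1
  x=-3.793: |R|=0.67511 <1
  x=-6.108: |R|=1.01186 >1
  x=-6.082: |R|=1.00903 >1
  x=-6.066: |R|=1.00728 >1
So |R|<1 on (-6.0000, 0).

(-6.0000,0); λ=-10 ⇒ h* = (6)/10 = 0.6000.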